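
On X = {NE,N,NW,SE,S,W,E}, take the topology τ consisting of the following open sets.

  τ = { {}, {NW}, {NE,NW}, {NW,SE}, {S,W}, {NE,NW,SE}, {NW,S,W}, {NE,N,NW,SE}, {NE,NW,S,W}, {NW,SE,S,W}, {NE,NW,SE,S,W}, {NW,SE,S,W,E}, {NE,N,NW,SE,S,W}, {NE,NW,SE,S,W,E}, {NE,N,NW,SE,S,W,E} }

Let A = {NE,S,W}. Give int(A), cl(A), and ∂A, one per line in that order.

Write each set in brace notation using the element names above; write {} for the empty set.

opens ⊆ A: {}, {S,W}; union → int = {S,W}
complement {N,NW,SE,E}; its interior {NW,SE}; cl(A) = X∖{NW,SE} = {NE,N,S,W,E}
boundary = {NE,N,S,W,E} ∖ {S,W} = {NE,N,E}

int(A) = {S,W}
cl(A)  = {NE,N,S,W,E}
∂A     = {NE,N,E}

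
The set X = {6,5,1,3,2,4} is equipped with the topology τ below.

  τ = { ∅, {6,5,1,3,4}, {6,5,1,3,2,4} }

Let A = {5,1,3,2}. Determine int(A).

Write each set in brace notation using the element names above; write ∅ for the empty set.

∅

opens ⊆ A: ∅; union → int = ∅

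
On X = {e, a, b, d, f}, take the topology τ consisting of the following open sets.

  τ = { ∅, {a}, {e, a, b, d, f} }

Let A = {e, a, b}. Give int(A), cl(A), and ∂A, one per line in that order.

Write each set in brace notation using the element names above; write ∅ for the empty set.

U open, U⊆A: ∅, {a}. int(A) = ⋃ = {a}
X∖A={d, f}, int(X∖A)=∅, hence cl(A)={e, a, b, d, f}
∂A: remove int from cl → {e, b, d, f}

int(A) = {a}
cl(A)  = {e, a, b, d, f}
∂A     = {e, b, d, f}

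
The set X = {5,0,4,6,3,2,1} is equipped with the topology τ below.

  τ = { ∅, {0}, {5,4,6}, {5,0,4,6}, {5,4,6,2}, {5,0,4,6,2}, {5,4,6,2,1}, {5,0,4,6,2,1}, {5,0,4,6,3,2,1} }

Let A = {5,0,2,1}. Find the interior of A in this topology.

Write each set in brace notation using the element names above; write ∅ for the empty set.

{0}

open subsets of A: ∅, {0}; so int(A) = {0}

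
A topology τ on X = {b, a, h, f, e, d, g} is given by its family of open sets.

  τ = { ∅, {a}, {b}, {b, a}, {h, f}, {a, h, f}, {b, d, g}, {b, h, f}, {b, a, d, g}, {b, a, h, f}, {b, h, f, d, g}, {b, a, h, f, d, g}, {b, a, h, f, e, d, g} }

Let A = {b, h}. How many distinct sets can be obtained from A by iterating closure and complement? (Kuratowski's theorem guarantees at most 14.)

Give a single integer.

12

complement {a, f, e, d, g}; its interior {a}; cl(A) = X∖{a} = {b, h, f, e, d, g}
With k = closure, c = complement:
  1. A     = {b, h}
  2. kA    = {b, h, f, e, d, g}
  3. cA    = {a, f, e, d, g}
  4. ckA   = {a}
  5. kcA   = {a, h, f, e, d, g}
  6. kckA  = {a, e}
  7. ckcA  = {b}
  8. ckckA = {b, h, f, d, g}
  9. kckcA = {b, e, d, g}
  10. ckckcA = {a, h, f}
  11. kckckcA = {a, h, f, e}
  12. ckckckcA = {b, d, g}
k, c of each give nothing new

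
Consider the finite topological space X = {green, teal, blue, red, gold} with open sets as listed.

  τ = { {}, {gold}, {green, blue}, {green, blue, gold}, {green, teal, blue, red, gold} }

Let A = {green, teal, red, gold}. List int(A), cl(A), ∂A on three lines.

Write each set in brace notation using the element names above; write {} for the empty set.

U open, U⊆A: {}, {gold}. int(A) = ⋃ = {gold}
X∖A={blue}, int(X∖A)={}, hence cl(A)={green, teal, blue, red, gold}
∂A: remove int from cl → {green, teal, blue, red}

int(A) = {gold}
cl(A)  = {green, teal, blue, red, gold}
∂A     = {green, teal, blue, red}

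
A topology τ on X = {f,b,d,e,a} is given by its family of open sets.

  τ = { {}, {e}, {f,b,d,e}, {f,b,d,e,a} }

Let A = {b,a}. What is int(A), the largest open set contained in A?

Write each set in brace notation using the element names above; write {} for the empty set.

opens ⊆ A: {}; union → int = {}

{}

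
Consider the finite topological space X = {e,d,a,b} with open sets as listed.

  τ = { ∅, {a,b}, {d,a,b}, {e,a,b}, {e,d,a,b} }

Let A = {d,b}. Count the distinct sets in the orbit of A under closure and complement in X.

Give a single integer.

4

cl via duality: int({e,a}) = ∅, so X∖∅ = {e,d,a,b}
Write k for closure, c for complement:
  1. A     = {d,b}
  2. kA    = {e,d,a,b}
  3. cA    = {e,a}
  4. ckA   = ∅
applying k or c yields no new set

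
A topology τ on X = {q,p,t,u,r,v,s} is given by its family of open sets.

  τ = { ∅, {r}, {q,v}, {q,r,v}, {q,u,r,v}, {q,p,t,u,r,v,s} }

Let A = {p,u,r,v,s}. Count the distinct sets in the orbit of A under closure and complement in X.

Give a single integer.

complement {q,t}; its interior ∅; cl(A) = X∖∅ = {q,p,t,u,r,v,s}
With k = closure, c = complement:
  1. A     = {p,u,r,v,s}
  2. kA    = {q,p,t,u,r,v,s}
  3. cA    = {q,t}
  4. ckA   = ∅
  5. kcA   = {q,p,t,u,v,s}
  6. ckcA  = {r}
  7. kckcA = {p,t,u,r,s}
  8. ckckcA = {q,v}
k, c of each give nothing new

8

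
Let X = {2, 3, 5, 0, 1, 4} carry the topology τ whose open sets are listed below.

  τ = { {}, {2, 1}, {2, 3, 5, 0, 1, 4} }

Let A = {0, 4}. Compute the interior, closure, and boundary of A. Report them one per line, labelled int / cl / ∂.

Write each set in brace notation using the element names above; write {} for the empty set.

open subsets of A: {}; so int(A) = {}
closure: X∖int(X∖A) = X∖{2, 1} = {3, 5, 0, 4}
∂A = {3, 5, 0, 4} minus {} = {3, 5, 0, 4}

int(A) = {}
cl(A)  = {3, 5, 0, 4}
∂A     = {3, 5, 0, 4}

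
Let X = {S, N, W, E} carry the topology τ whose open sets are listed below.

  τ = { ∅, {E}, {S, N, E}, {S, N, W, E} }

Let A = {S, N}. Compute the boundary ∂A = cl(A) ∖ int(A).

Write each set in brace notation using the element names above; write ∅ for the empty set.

{S, N, W}

interior: largest open inside A is ∅ (from ∅)
cl via duality: int({W, E}) = {E}, so X∖{E} = {S, N, W}
cl∖int = {S, N, W}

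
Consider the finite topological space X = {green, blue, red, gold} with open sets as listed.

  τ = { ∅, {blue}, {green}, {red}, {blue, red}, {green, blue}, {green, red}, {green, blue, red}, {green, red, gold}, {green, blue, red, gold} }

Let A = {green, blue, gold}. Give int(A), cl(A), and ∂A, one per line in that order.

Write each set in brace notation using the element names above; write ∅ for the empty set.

opens ⊆ A: ∅, {green}, {blue}, {green, blue}; union → int = {green, blue}
complement {red}; its interior {red}; cl(A) = X∖{red} = {green, blue, gold}
boundary = {green, blue, gold} ∖ {green, blue} = {gold}

int(A) = {green, blue}
cl(A)  = {green, blue, gold}
∂A     = {gold}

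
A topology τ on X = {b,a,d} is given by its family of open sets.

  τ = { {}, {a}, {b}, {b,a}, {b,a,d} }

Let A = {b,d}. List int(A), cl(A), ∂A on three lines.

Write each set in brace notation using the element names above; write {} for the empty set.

int(A) = {b}
cl(A)  = {b,d}
∂A     = {d}

interior: largest open inside A is {b} (from {}, {b})
cl via duality: int({a}) = {a}, so X∖{a} = {b,d}
cl∖int = {d}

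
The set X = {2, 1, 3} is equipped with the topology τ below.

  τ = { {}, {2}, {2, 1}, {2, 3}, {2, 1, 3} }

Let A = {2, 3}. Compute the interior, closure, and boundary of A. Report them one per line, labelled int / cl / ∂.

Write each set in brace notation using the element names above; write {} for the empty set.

int(A) = {2, 3}
cl(A)  = {2, 1, 3}
∂A     = {1}

opens ⊆ A: {}, {2}, {2, 3}; union → int = {2, 3}
complement {1}; its interior {}; cl(A) = X∖{} = {2, 1, 3}
boundary = {2, 1, 3} ∖ {2, 3} = {1}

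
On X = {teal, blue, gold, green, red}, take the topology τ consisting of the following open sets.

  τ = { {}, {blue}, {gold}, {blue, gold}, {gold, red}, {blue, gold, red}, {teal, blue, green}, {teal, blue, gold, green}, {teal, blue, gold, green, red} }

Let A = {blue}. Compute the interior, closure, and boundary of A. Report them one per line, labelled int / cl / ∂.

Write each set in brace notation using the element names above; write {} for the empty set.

open subsets of A: {}, {blue}; so int(A) = {blue}
closure: X∖int(X∖A) = X∖{gold, red} = {teal, blue, green}
∂A = {teal, blue, green} minus {blue} = {teal, green}

int(A) = {blue}
cl(A)  = {teal, blue, green}
∂A     = {teal, green}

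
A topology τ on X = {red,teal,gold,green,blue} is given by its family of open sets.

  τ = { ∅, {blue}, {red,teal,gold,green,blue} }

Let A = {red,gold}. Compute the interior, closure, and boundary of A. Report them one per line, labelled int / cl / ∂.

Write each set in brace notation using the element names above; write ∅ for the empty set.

opens ⊆ A: ∅; union → int = ∅
complement {teal,green,blue}; its interior {blue}; cl(A) = X∖{blue} = {red,teal,gold,green}
boundary = {red,teal,gold,green} ∖ ∅ = {red,teal,gold,green}

int(A) = ∅
cl(A)  = {red,teal,gold,green}
∂A     = {red,teal,gold,green}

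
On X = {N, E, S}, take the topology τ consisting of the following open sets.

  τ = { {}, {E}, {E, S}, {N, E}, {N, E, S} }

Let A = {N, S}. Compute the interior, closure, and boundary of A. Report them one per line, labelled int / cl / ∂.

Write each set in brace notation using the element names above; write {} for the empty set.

int(A) = {}
cl(A)  = {N, S}
∂A     = {N, S}

U open, U⊆A: {}. int(A) = ⋃ = {}
X∖A={E}, int(X∖A)={E}, hence cl(A)={N, S}
∂A: remove int from cl → {N, S}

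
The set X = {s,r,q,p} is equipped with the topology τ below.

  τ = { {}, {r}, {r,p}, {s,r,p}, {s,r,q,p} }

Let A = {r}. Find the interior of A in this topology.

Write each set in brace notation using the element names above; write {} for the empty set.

interior: largest open inside A is {r} (from {}, {r})

{r}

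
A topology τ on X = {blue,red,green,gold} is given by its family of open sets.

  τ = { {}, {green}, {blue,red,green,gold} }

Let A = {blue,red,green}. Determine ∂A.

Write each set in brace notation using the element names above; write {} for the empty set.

opens ⊆ A: {}, {green}; union → int = {green}
complement {gold}; its interior {}; cl(A) = X∖{} = {blue,red,green,gold}
boundary = {blue,red,green,gold} ∖ {green} = {blue,red,gold}

{blue,red,gold}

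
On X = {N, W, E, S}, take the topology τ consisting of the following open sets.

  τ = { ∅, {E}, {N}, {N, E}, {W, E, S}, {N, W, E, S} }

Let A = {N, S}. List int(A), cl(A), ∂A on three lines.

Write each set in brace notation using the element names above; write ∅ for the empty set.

int(A) = {N}
cl(A)  = {N, W, S}
∂A     = {W, S}

interior: largest open inside A is {N} (from ∅, {N})
cl via duality: int({W, E}) = {E}, so X∖{E} = {N, W, S}
cl∖int = {W, S}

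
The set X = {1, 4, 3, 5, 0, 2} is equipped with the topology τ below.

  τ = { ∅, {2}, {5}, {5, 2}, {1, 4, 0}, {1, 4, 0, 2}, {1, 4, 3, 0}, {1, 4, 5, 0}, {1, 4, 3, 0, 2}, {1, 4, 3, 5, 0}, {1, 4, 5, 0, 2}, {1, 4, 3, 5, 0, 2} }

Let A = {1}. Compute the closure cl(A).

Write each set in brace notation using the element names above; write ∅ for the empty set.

complement {4, 3, 5, 0, 2}; its interior {5, 2}; cl(A) = X∖{5, 2} = {1, 4, 3, 0}

{1, 4, 3, 0}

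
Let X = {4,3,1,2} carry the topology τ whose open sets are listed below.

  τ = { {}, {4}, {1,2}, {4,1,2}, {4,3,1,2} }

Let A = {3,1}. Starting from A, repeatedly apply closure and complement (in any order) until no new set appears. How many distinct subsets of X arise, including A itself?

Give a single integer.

8

complement {4,2}; its interior {4}; cl(A) = X∖{4} = {3,1,2}
With k = closure, c = complement:
  1. A     = {3,1}
  2. kA    = {3,1,2}
  3. cA    = {4,2}
  4. ckA   = {4}
  5. kcA   = {4,3,1,2}
  6. kckA  = {4,3}
  7. ckcA  = {}
  8. ckckA = {1,2}
k, c of each give nothing new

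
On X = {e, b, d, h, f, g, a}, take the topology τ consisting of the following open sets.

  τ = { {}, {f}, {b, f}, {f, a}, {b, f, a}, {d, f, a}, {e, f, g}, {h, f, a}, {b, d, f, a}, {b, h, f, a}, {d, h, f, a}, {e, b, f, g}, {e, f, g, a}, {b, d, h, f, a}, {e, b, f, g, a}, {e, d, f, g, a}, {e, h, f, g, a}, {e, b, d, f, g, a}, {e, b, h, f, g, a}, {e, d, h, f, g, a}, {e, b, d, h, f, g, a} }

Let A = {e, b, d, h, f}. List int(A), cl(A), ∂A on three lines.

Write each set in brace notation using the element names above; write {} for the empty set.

int(A) = {b, f}
cl(A)  = {e, b, d, h, f, g, a}
∂A     = {e, d, h, g, a}

opens ⊆ A: {}, {f}, {b, f}; union → int = {b, f}
complement {g, a}; its interior {}; cl(A) = X∖{} = {e, b, d, h, f, g, a}
boundary = {e, b, d, h, f, g, a} ∖ {b, f} = {e, d, h, g, a}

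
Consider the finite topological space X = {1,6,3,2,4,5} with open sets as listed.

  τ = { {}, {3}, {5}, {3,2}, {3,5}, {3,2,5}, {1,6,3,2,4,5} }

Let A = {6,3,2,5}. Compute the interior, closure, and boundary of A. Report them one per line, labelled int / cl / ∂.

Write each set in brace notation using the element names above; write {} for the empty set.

opens ⊆ A: {}, {5}, {3}, {3,2}, {3,5}, {3,2,5}; union → int = {3,2,5}
complement {1,4}; its interior {}; cl(A) = X∖{} = {1,6,3,2,4,5}
boundary = {1,6,3,2,4,5} ∖ {3,2,5} = {1,6,4}

int(A) = {3,2,5}
cl(A)  = {1,6,3,2,4,5}
∂A     = {1,6,4}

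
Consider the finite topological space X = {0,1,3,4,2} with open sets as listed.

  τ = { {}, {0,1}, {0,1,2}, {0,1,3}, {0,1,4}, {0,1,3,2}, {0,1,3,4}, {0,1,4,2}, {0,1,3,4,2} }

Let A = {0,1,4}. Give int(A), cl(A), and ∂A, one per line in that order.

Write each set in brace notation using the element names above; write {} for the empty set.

int(A) = {0,1,4}
cl(A)  = {0,1,3,4,2}
∂A     = {3,2}

interior: largest open inside A is {0,1,4} (from {}, {0,1}, {0,1,4})
cl via duality: int({3,2}) = {}, so X∖{} = {0,1,3,4,2}
cl∖int = {3,2}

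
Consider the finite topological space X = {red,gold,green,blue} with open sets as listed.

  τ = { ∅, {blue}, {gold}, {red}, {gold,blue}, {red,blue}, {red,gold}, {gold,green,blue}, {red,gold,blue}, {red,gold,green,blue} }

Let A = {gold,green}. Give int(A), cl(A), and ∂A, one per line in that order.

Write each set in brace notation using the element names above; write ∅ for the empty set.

open subsets of A: ∅, {gold}; so int(A) = {gold}
closure: X∖int(X∖A) = X∖{red,blue} = {gold,green}
∂A = {gold,green} minus {gold} = {green}

int(A) = {gold}
cl(A)  = {gold,green}
∂A     = {green}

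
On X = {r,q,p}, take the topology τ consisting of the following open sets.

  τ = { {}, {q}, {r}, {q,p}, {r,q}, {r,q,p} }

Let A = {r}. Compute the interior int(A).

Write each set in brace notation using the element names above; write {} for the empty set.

open subsets of A: {}, {r}; so int(A) = {r}

{r}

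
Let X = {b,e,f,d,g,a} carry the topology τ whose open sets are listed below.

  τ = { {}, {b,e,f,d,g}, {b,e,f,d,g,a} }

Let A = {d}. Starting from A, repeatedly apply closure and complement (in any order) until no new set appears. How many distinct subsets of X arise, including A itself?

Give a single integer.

closure: X∖int(X∖A) = X∖{} = {b,e,f,d,g,a}
Let k=closure and c=complement:
  1. A     = {d}
  2. kA    = {b,e,f,d,g,a}
  3. cA    = {b,e,f,g,a}
  4. ckA   = {}
— saturated at 4

4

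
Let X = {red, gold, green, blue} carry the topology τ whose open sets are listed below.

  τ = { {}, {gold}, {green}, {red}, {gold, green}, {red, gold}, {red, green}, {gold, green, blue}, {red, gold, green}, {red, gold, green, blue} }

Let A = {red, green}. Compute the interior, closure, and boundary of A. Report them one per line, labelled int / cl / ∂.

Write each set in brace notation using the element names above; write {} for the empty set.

int(A) = {red, green}
cl(A)  = {red, green, blue}
∂A     = {blue}

U open, U⊆A: {}, {red}, {green}, {red, green}. int(A) = ⋃ = {red, green}
X∖A={gold, blue}, int(X∖A)={gold}, hence cl(A)={red, green, blue}
∂A: remove int from cl → {blue}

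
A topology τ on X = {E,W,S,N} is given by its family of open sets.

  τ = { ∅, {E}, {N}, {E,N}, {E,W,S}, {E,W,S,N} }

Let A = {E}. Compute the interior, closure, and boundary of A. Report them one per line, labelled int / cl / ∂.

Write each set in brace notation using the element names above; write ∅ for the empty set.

opens ⊆ A: ∅, {E}; union → int = {E}
complement {W,S,N}; its interior {N}; cl(A) = X∖{N} = {E,W,S}
boundary = {E,W,S} ∖ {E} = {W,S}

int(A) = {E}
cl(A)  = {E,W,S}
∂A     = {W,S}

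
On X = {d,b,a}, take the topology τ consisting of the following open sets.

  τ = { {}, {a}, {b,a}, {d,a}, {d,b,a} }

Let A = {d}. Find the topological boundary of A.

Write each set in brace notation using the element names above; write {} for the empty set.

opens ⊆ A: {}; union → int = {}
complement {b,a}; its interior {b,a}; cl(A) = X∖{b,a} = {d}
boundary = {d} ∖ {} = {d}

{d}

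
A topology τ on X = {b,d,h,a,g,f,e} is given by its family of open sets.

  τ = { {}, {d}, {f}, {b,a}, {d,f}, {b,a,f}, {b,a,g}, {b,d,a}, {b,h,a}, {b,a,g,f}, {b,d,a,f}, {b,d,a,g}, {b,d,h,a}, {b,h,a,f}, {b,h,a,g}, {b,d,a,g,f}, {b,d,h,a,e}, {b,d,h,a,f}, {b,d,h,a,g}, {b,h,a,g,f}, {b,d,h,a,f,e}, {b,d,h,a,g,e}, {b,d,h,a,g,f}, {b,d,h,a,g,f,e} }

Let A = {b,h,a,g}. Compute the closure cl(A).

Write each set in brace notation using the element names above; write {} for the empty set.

{b,h,a,g,e}

complement {d,f,e}; its interior {d,f}; cl(A) = X∖{d,f} = {b,h,a,g,e}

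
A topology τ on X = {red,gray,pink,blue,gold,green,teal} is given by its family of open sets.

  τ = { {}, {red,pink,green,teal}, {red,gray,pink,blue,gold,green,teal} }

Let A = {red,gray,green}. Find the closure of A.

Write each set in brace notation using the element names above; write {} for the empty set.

cl via duality: int({pink,blue,gold,teal}) = {}, so X∖{} = {red,gray,pink,blue,gold,green,teal}

{red,gray,pink,blue,gold,green,teal}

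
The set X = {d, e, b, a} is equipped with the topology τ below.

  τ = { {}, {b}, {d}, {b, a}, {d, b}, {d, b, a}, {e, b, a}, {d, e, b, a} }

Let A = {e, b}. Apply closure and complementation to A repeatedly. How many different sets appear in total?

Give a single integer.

6

complement {d, a}; its interior {d}; cl(A) = X∖{d} = {e, b, a}
With k = closure, c = complement:
  1. A     = {e, b}
  2. kA    = {e, b, a}
  3. cA    = {d, a}
  4. ckA   = {d}
  5. kcA   = {d, e, a}
  6. ckcA  = {b}
k, c of each give nothing new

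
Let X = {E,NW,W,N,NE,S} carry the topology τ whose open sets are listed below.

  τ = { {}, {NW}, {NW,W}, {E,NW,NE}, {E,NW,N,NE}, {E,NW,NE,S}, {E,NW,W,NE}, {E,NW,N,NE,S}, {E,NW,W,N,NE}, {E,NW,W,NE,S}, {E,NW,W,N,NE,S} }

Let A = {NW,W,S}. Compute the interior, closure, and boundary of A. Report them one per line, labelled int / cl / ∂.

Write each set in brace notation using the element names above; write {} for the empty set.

open subsets of A: {}, {NW}, {NW,W}; so int(A) = {NW,W}
closure: X∖int(X∖A) = X∖{} = {E,NW,W,N,NE,S}
∂A = {E,NW,W,N,NE,S} minus {NW,W} = {E,N,NE,S}

int(A) = {NW,W}
cl(A)  = {E,NW,W,N,NE,S}
∂A     = {E,N,NE,S}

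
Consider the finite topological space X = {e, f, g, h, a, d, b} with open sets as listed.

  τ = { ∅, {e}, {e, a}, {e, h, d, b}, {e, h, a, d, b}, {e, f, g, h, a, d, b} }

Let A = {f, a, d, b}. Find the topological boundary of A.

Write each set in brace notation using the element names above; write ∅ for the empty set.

open subsets of A: ∅; so int(A) = ∅
closure: X∖int(X∖A) = X∖{e} = {f, g, h, a, d, b}
∂A = {f, g, h, a, d, b} minus ∅ = {f, g, h, a, d, b}

{f, g, h, a, d, b}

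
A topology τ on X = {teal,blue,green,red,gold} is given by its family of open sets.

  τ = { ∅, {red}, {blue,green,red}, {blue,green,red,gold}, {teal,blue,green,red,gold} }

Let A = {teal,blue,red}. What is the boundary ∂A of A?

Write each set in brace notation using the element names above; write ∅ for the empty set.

{teal,blue,green,gold}

interior: largest open inside A is {red} (from ∅, {red})
cl via duality: int({green,gold}) = ∅, so X∖∅ = {teal,blue,green,red,gold}
cl∖int = {teal,blue,green,gold}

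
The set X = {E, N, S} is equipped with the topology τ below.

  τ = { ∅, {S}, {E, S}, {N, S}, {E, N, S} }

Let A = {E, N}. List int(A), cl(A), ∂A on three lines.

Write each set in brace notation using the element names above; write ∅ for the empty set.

int(A) = ∅
cl(A)  = {E, N}
∂A     = {E, N}

interior: largest open inside A is ∅ (from ∅)
cl via duality: int({S}) = {S}, so X∖{S} = {E, N}
cl∖int = {E, N}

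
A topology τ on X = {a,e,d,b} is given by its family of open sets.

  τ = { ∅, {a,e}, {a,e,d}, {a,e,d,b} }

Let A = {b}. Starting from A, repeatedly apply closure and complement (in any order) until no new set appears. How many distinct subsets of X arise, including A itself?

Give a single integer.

complement {a,e,d}; its interior {a,e,d}; cl(A) = X∖{a,e,d} = {b}
With k = closure, c = complement:
  1. A     = {b}
  2. cA    = {a,e,d}
  3. kcA   = {a,e,d,b}
  4. ckcA  = ∅
k, c of each give nothing new

4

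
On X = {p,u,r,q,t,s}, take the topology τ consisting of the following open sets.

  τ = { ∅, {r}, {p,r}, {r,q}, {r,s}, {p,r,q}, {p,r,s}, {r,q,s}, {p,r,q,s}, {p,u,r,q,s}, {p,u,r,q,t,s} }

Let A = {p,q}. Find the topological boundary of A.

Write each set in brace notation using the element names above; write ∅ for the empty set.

opens ⊆ A: ∅; union → int = ∅
complement {u,r,t,s}; its interior {r,s}; cl(A) = X∖{r,s} = {p,u,q,t}
boundary = {p,u,q,t} ∖ ∅ = {p,u,q,t}

{p,u,q,t}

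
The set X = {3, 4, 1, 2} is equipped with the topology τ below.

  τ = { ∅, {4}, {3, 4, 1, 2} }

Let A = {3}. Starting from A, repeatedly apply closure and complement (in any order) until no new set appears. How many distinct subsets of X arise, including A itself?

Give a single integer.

cl via duality: int({4, 1, 2}) = {4}, so X∖{4} = {3, 1, 2}
Write k for closure, c for complement:
  1. A     = {3}
  2. kA    = {3, 1, 2}
  3. cA    = {4, 1, 2}
  4. ckA   = {4}
  5. kcA   = {3, 4, 1, 2}
  6. ckcA  = ∅
applying k or c yields no new set

6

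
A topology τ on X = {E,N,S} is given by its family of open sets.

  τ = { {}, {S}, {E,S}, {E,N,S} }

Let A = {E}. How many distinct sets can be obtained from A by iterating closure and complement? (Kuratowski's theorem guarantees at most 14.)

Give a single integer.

closure: X∖int(X∖A) = X∖{S} = {E,N}
Let k=closure and c=complement:
  1. A     = {E}
  2. kA    = {E,N}
  3. cA    = {N,S}
  4. ckA   = {S}
  5. kcA   = {E,N,S}
  6. ckcA  = {}
— saturated at 6

6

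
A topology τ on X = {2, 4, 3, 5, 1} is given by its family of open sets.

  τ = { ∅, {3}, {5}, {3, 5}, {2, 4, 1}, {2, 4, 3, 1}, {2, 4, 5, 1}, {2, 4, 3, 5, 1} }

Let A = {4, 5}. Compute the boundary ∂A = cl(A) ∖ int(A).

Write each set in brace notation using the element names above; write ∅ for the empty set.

opens ⊆ A: ∅, {5}; union → int = {5}
complement {2, 3, 1}; its interior {3}; cl(A) = X∖{3} = {2, 4, 5, 1}
boundary = {2, 4, 5, 1} ∖ {5} = {2, 4, 1}

{2, 4, 1}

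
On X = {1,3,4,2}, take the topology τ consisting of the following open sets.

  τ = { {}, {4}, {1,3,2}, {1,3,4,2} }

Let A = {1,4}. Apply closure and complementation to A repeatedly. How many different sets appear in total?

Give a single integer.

complement {3,2}; its interior {}; cl(A) = X∖{} = {1,3,4,2}
With k = closure, c = complement:
  1. A     = {1,4}
  2. kA    = {1,3,4,2}
  3. cA    = {3,2}
  4. ckA   = {}
  5. kcA   = {1,3,2}
  6. ckcA  = {4}
k, c of each give nothing new

6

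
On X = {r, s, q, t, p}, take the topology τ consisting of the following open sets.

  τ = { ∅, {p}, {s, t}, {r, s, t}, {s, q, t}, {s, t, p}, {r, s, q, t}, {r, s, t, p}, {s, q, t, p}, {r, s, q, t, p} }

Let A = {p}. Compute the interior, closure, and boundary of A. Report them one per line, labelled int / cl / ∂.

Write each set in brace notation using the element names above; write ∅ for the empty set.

int(A) = {p}
cl(A)  = {p}
∂A     = ∅

interior: largest open inside A is {p} (from ∅, {p})
cl via duality: int({r, s, q, t}) = {r, s, q, t}, so X∖{r, s, q, t} = {p}
cl∖int = ∅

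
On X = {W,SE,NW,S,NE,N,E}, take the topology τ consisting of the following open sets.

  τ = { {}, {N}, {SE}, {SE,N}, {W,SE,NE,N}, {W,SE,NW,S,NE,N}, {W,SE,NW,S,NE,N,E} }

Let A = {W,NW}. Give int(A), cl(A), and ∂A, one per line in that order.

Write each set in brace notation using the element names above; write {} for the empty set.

opens ⊆ A: {}; union → int = {}
complement {SE,S,NE,N,E}; its interior {SE,N}; cl(A) = X∖{SE,N} = {W,NW,S,NE,E}
boundary = {W,NW,S,NE,E} ∖ {} = {W,NW,S,NE,E}

int(A) = {}
cl(A)  = {W,NW,S,NE,E}
∂A     = {W,NW,S,NE,E}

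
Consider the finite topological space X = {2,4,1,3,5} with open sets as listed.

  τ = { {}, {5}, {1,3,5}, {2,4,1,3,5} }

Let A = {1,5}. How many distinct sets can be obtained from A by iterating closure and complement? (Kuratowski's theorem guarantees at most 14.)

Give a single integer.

6

closure: X∖int(X∖A) = X∖{} = {2,4,1,3,5}
Let k=closure and c=complement:
  1. A     = {1,5}
  2. kA    = {2,4,1,3,5}
  3. cA    = {2,4,3}
  4. ckA   = {}
  5. kcA   = {2,4,1,3}
  6. ckcA  = {5}
— saturated at 6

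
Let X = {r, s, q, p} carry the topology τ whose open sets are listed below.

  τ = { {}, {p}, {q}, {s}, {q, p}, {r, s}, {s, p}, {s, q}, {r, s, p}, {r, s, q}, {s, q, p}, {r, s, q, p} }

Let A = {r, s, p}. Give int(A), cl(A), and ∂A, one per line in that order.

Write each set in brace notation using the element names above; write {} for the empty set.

open subsets of A: {}, {s}, {p}, {s, p}, {r, s}, {r, s, p}; so int(A) = {r, s, p}
closure: X∖int(X∖A) = X∖{q} = {r, s, p}
∂A = {r, s, p} minus {r, s, p} = {}

int(A) = {r, s, p}
cl(A)  = {r, s, p}
∂A     = {}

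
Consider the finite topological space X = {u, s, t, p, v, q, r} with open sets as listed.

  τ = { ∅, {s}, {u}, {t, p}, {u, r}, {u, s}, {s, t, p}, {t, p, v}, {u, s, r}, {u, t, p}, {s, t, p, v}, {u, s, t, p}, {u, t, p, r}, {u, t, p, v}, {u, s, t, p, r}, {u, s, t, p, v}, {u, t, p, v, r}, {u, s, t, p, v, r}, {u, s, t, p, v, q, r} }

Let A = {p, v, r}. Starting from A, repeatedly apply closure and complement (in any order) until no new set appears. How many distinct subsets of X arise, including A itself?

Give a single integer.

cl via duality: int({u, s, t, q}) = {u, s}, so X∖{u, s} = {t, p, v, q, r}
Write k for closure, c for complement:
  1. A     = {p, v, r}
  2. kA    = {t, p, v, q, r}
  3. cA    = {u, s, t, q}
  4. ckA   = {u, s}
  5. kcA   = {u, s, t, p, v, q, r}
  6. kckA  = {u, s, q, r}
  7. ckcA  = ∅
  8. ckckA = {t, p, v}
  9. kckckA = {t, p, v, q}
  10. ckckckA = {u, s, r}
applying k or c yields no new set

10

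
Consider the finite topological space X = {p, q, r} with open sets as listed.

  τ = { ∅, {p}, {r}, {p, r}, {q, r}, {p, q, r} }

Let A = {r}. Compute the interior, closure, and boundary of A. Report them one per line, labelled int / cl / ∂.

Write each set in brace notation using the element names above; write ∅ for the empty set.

int(A) = {r}
cl(A)  = {q, r}
∂A     = {q}

interior: largest open inside A is {r} (from ∅, {r})
cl via duality: int({p, q}) = {p}, so X∖{p} = {q, r}
cl∖int = {q}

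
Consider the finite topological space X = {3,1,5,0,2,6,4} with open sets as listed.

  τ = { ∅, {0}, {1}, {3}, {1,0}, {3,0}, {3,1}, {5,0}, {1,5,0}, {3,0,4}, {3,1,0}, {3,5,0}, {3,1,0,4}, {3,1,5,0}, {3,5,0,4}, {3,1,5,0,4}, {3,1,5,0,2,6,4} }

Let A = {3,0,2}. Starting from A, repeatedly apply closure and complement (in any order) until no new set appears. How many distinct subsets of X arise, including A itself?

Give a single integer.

cl via duality: int({1,5,6,4}) = {1}, so X∖{1} = {3,5,0,2,6,4}
Write k for closure, c for complement:
  1. A     = {3,0,2}
  2. kA    = {3,5,0,2,6,4}
  3. cA    = {1,5,6,4}
  4. ckA   = {1}
  5. kcA   = {1,5,2,6,4}
  6. kckA  = {1,2,6}
  7. ckcA  = {3,0}
  8. ckckA = {3,5,0,4}
applying k or c yields no new set

8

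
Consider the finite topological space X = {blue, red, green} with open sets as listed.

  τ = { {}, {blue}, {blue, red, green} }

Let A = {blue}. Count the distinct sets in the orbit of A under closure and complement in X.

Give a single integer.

4

complement {red, green}; its interior {}; cl(A) = X∖{} = {blue, red, green}
With k = closure, c = complement:
  1. A     = {blue}
  2. kA    = {blue, red, green}
  3. cA    = {red, green}
  4. ckA   = {}
k, c of each give nothing new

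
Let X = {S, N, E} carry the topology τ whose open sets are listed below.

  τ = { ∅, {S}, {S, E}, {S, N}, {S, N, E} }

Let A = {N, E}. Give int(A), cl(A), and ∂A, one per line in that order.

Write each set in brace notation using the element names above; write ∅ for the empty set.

int(A) = ∅
cl(A)  = {N, E}
∂A     = {N, E}

open subsets of A: ∅; so int(A) = ∅
closure: X∖int(X∖A) = X∖{S} = {N, E}
∂A = {N, E} minus ∅ = {N, E}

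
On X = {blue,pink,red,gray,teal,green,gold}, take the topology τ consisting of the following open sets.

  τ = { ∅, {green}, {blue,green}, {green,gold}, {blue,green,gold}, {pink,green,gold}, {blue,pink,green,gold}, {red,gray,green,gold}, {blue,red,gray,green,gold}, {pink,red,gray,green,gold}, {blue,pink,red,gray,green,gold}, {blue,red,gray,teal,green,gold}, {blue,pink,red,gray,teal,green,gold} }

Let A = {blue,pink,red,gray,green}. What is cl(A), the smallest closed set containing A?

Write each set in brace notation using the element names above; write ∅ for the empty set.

cl via duality: int({teal,gold}) = ∅, so X∖∅ = {blue,pink,red,gray,teal,green,gold}

{blue,pink,red,gray,teal,green,gold}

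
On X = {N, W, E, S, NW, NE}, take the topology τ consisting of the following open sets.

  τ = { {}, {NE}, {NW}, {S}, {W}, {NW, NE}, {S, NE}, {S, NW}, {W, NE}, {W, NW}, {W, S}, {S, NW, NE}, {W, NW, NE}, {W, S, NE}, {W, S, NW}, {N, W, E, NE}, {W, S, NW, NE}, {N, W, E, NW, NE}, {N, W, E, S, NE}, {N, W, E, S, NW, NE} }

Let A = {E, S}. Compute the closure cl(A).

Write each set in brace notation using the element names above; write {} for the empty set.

closure: X∖int(X∖A) = X∖{W, NW, NE} = {N, E, S}

{N, E, S}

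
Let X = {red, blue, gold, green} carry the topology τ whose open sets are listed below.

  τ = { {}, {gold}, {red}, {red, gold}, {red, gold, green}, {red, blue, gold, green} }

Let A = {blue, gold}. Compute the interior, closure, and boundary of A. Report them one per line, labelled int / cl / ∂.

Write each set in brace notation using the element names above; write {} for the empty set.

opens ⊆ A: {}, {gold}; union → int = {gold}
complement {red, green}; its interior {red}; cl(A) = X∖{red} = {blue, gold, green}
boundary = {blue, gold, green} ∖ {gold} = {blue, green}

int(A) = {gold}
cl(A)  = {blue, gold, green}
∂A     = {blue, green}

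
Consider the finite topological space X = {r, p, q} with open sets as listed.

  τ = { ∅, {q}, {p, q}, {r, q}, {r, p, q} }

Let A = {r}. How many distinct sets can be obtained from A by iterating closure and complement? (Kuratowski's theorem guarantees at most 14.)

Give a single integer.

4

X∖A={p, q}, int(X∖A)={p, q}, hence cl(A)={r}
Orbit (k=closure, c=complement):
  1. A     = {r}
  2. cA    = {p, q}
  3. kcA   = {r, p, q}
  4. ckcA  = ∅
(closed under both — stop)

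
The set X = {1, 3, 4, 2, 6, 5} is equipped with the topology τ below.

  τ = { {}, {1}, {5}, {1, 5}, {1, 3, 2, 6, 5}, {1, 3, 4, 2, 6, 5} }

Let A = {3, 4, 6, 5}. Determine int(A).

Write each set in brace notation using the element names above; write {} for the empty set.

U open, U⊆A: {}, {5}. int(A) = ⋃ = {5}

{5}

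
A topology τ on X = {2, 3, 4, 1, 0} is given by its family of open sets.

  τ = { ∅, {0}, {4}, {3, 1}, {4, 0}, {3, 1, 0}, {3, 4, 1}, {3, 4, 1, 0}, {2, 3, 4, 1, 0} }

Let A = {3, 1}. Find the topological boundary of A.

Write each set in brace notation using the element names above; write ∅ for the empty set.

{2}

opens ⊆ A: ∅, {3, 1}; union → int = {3, 1}
complement {2, 4, 0}; its interior {4, 0}; cl(A) = X∖{4, 0} = {2, 3, 1}
boundary = {2, 3, 1} ∖ {3, 1} = {2}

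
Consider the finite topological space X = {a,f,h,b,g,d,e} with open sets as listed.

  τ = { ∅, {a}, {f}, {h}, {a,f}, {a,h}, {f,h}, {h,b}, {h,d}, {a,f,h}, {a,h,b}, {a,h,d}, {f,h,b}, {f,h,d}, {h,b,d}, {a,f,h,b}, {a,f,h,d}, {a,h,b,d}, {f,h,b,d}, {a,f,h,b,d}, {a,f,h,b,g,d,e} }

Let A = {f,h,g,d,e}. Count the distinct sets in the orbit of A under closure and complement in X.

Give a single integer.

8

cl via duality: int({a,b}) = {a}, so X∖{a} = {f,h,b,g,d,e}
Write k for closure, c for complement:
  1. A     = {f,h,g,d,e}
  2. kA    = {f,h,b,g,d,e}
  3. cA    = {a,b}
  4. ckA   = {a}
  5. kcA   = {a,b,g,e}
  6. kckA  = {a,g,e}
  7. ckcA  = {f,h,d}
  8. ckckA = {f,h,b,d}
applying k or c yields no new set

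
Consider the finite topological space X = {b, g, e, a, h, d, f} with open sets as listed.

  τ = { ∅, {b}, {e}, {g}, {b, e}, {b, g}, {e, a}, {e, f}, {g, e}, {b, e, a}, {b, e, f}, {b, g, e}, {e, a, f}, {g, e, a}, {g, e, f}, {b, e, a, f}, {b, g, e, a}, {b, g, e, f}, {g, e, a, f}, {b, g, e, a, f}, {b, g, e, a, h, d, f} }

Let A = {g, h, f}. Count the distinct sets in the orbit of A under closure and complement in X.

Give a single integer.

cl via duality: int({b, e, a, d}) = {b, e, a}, so X∖{b, e, a} = {g, h, d, f}
Write k for closure, c for complement:
  1. A     = {g, h, f}
  2. kA    = {g, h, d, f}
  3. cA    = {b, e, a, d}
  4. ckA   = {b, e, a}
  5. kcA   = {b, e, a, h, d, f}
  6. ckcA  = {g}
  7. kckcA = {g, h, d}
  8. ckckcA = {b, e, a, f}
applying k or c yields no new set

8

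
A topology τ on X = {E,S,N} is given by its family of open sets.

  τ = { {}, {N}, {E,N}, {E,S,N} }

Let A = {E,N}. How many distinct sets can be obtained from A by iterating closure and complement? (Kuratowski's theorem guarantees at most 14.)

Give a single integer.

4

complement {S}; its interior {}; cl(A) = X∖{} = {E,S,N}
With k = closure, c = complement:
  1. A     = {E,N}
  2. kA    = {E,S,N}
  3. cA    = {S}
  4. ckA   = {}
k, c of each give nothing new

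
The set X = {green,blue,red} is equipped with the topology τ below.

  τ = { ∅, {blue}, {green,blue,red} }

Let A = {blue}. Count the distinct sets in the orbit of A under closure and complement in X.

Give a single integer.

X∖A={green,red}, int(X∖A)=∅, hence cl(A)={green,blue,red}
Orbit (k=closure, c=complement):
  1. A     = {blue}
  2. kA    = {green,blue,red}
  3. cA    = {green,red}
  4. ckA   = ∅
(closed under both — stop)

4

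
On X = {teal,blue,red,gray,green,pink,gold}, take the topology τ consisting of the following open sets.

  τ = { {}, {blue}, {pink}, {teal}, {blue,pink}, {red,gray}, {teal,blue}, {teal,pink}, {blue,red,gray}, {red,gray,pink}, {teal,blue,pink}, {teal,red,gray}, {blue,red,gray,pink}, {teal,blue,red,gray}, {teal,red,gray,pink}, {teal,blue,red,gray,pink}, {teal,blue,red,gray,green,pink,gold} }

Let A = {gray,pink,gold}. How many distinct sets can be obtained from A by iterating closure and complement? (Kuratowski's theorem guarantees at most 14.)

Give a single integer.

closure: X∖int(X∖A) = X∖{teal,blue} = {red,gray,green,pink,gold}
Let k=closure and c=complement:
  1. A     = {gray,pink,gold}
  2. kA    = {red,gray,green,pink,gold}
  3. cA    = {teal,blue,red,green}
  4. ckA   = {teal,blue}
  5. kcA   = {teal,blue,red,gray,green,gold}
  6. kckA  = {teal,blue,green,gold}
  7. ckcA  = {pink}
  8. ckckA = {red,gray,pink}
  9. kckcA = {green,pink,gold}
  10. ckckcA = {teal,blue,red,gray}
— saturated at 10

10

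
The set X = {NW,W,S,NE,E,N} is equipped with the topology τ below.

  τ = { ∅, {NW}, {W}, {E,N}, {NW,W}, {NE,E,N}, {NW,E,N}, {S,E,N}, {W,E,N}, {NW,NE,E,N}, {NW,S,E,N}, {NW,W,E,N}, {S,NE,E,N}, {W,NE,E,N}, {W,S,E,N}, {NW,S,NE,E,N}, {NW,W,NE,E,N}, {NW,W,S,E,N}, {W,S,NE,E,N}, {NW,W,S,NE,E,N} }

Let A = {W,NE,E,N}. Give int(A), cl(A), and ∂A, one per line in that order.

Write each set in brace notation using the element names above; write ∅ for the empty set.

interior: largest open inside A is {W,NE,E,N} (from ∅, {W}, {E,N}, {W,E,N}, {NE,E,N}, {W,NE,E,N})
cl via duality: int({NW,S}) = {NW}, so X∖{NW} = {W,S,NE,E,N}
cl∖int = {S}

int(A) = {W,NE,E,N}
cl(A)  = {W,S,NE,E,N}
∂A     = {S}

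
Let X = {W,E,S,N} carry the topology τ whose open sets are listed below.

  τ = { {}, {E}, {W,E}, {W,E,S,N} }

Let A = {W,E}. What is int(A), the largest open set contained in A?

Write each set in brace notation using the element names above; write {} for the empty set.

interior: largest open inside A is {W,E} (from {}, {E}, {W,E})

{W,E}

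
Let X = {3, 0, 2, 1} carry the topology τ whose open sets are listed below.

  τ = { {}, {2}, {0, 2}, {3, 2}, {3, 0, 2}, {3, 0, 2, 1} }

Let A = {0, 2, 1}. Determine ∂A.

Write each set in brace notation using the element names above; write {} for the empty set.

{3, 1}

interior: largest open inside A is {0, 2} (from {}, {2}, {0, 2})
cl via duality: int({3}) = {}, so X∖{} = {3, 0, 2, 1}
cl∖int = {3, 1}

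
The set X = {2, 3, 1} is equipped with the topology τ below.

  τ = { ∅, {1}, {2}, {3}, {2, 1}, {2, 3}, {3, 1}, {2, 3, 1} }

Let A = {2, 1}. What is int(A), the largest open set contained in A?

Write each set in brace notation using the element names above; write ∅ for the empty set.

{2, 1}

opens ⊆ A: ∅, {2}, {1}, {2, 1}; union → int = {2, 1}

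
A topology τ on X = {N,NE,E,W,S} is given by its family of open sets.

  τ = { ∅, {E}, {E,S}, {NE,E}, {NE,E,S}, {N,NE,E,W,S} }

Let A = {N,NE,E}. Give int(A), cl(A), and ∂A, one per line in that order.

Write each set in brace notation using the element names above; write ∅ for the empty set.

U open, U⊆A: ∅, {E}, {NE,E}. int(A) = ⋃ = {NE,E}
X∖A={W,S}, int(X∖A)=∅, hence cl(A)={N,NE,E,W,S}
∂A: remove int from cl → {N,W,S}

int(A) = {NE,E}
cl(A)  = {N,NE,E,W,S}
∂A     = {N,W,S}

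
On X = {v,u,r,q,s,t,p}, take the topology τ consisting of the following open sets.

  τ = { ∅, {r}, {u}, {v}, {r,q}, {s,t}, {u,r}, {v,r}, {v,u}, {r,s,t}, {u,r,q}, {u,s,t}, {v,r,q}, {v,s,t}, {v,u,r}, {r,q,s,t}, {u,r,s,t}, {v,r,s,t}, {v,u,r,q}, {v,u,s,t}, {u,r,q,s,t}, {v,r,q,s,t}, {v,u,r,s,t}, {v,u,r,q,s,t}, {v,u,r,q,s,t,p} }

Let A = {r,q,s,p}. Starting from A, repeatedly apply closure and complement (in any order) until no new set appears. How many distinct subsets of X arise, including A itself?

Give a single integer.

X∖A={v,u,t}, int(X∖A)={v,u}, hence cl(A)={r,q,s,t,p}
Orbit (k=closure, c=complement):
  1. A     = {r,q,s,p}
  2. kA    = {r,q,s,t,p}
  3. cA    = {v,u,t}
  4. ckA   = {v,u}
  5. kcA   = {v,u,s,t,p}
  6. kckA  = {v,u,p}
  7. ckcA  = {r,q}
  8. ckckA = {r,q,s,t}
  9. kckcA = {r,q,p}
  10. ckckcA = {v,u,s,t}
(closed under both — stop)

10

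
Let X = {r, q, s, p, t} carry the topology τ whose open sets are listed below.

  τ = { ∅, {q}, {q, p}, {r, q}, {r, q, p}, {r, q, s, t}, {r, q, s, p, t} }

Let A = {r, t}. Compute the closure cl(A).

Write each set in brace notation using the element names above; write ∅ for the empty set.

cl via duality: int({q, s, p}) = {q, p}, so X∖{q, p} = {r, s, t}

{r, s, t}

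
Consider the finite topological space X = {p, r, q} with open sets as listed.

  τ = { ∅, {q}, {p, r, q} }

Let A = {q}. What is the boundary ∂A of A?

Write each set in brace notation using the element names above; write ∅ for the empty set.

open subsets of A: ∅, {q}; so int(A) = {q}
closure: X∖int(X∖A) = X∖∅ = {p, r, q}
∂A = {p, r, q} minus {q} = {p, r}

{p, r}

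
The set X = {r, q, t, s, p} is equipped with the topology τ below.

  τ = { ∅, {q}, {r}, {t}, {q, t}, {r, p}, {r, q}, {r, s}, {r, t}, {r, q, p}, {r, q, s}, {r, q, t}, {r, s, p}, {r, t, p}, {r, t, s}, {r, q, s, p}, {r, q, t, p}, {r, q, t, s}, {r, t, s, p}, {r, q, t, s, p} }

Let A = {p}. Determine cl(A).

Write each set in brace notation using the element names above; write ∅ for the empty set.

closure: X∖int(X∖A) = X∖{r, q, t, s} = {p}

{p}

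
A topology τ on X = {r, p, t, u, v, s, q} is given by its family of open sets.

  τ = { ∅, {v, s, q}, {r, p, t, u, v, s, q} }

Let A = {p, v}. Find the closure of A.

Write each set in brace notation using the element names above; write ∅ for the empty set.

{r, p, t, u, v, s, q}

X∖A={r, t, u, s, q}, int(X∖A)=∅, hence cl(A)={r, p, t, u, v, s, q}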